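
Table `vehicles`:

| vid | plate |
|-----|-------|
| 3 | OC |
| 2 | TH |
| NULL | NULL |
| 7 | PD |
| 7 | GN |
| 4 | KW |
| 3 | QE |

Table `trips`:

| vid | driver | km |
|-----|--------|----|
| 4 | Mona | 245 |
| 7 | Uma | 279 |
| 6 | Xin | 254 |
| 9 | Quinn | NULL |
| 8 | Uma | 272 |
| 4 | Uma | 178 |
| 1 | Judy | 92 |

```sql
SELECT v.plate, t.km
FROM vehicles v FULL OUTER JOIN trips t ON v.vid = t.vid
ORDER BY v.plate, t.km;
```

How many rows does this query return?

12

FULL OUTER JOIN keeps every row from both sides; unmatched rows get NULL for the other side's columns.
Matching on v.vid = t.vid. A NULL in a compared column never satisfies the condition.
- v row (vid=3): no match → kept, t columns NULL.
- v row (vid=2): no match → kept, t columns NULL.
- v row (vid=NULL): no match → kept, t columns NULL.
- v row (vid=7): matches 1 t row(s) → 1 output row(s).
- v row (vid=7): matches 1 t row(s) → 1 output row(s).
- v row (vid=4): matches 2 t row(s) → 2 output row(s).
- v row (vid=3): no match → kept, t columns NULL.
- 4 row(s) from t found no v partner → padded with NULL.
Total: 4 matched + 8 padded = 12 rows.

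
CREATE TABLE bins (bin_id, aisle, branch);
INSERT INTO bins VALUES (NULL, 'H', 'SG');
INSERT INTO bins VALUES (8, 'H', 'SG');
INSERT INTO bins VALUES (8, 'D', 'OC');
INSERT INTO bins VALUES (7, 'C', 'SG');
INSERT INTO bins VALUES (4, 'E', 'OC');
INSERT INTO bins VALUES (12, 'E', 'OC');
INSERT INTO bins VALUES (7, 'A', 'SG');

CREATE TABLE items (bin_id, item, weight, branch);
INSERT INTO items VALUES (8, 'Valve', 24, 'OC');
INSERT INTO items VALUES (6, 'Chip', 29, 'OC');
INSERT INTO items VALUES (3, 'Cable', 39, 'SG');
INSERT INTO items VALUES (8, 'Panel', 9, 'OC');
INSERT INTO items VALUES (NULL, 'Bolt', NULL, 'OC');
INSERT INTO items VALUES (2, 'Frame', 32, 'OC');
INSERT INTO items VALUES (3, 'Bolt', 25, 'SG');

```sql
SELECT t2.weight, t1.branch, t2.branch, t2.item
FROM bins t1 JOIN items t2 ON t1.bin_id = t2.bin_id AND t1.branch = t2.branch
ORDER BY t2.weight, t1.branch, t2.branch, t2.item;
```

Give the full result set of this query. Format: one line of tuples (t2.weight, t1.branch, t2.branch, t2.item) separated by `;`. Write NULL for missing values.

INNER JOIN keeps only pairs where the ON condition holds.
Matching on t1.bin_id = t2.bin_id AND t1.branch = t2.branch. A NULL in a compared column never satisfies the condition.
Matched pairs: 2.

(9, OC, OC, Panel); (24, OC, OC, Valve)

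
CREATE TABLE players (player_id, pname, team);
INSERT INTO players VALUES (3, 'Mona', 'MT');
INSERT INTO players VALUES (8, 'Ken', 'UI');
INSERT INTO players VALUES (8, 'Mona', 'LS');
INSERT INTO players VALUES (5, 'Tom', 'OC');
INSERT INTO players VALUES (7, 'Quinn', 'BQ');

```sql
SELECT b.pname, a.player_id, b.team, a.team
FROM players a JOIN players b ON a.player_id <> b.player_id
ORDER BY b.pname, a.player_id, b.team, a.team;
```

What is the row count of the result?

INNER JOIN keeps only pairs where the ON condition holds.
Matching on a.player_id <> b.player_id.
Matched pairs: 18.
Total: 18 rows.

18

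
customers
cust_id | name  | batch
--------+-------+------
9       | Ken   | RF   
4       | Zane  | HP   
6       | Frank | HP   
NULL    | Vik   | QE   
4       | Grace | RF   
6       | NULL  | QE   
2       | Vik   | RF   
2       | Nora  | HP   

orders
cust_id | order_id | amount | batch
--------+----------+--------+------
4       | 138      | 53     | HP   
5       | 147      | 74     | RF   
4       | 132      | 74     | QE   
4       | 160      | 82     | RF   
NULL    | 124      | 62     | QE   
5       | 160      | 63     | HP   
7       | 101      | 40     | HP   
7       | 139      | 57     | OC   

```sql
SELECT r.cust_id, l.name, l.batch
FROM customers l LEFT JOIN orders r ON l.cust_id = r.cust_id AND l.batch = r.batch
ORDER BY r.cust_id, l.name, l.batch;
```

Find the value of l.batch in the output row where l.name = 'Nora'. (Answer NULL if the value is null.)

LEFT JOIN keeps every row from `customers`; unmatched rows get NULL for `orders`'s columns.
Matching on l.cust_id = r.cust_id AND l.batch = r.batch. A NULL in a compared column never satisfies the condition.
- l (cust_id=9, batch=RF) has no partner → padded with NULL.
- l (cust_id=4, batch=HP) pairs with 1 row(s) of r.
- l (cust_id=6, batch=HP) has no partner → padded with NULL.
- l (cust_id=NULL, batch=QE) has no partner → padded with NULL.
- l (cust_id=4, batch=RF) pairs with 1 row(s) of r.
- l (cust_id=6, batch=QE) has no partner → padded with NULL.
- l (cust_id=2, batch=RF) has no partner → padded with NULL.
- l (cust_id=2, batch=HP) has no partner → padded with NULL.

HP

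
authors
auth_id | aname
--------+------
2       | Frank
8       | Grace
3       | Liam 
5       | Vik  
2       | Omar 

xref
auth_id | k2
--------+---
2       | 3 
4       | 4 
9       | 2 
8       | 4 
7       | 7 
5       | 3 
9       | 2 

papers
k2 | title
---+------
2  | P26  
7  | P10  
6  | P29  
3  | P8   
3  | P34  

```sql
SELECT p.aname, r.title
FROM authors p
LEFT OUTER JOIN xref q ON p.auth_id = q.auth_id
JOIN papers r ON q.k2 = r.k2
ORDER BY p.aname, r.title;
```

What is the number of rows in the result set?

6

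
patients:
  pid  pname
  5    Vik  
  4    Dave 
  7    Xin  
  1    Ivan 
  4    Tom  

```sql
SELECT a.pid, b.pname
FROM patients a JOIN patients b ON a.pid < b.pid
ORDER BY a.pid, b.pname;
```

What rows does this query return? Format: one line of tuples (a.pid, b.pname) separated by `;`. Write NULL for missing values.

(1, Dave); (1, Tom); (1, Vik); (1, Xin); (4, Vik); (4, Vik); (4, Xin); (4, Xin); (5, Xin)

INNER JOIN keeps only pairs where the ON condition holds.
Matching on a.pid < b.pid.
- a (pid=5) pairs with 1 row(s) of b.
- a (pid=4) pairs with 2 row(s) of b.
- a (pid=7) has no partner → excluded.
- a (pid=1) pairs with 4 row(s) of b.
- a (pid=4) pairs with 2 row(s) of b.
After projecting and ordering:
a.pid | b.pname
1 | Dave
1 | Tom
1 | Vik
1 | Xin
4 | Vik
4 | Vik
4 | Xin
4 | Xin
5 | Xin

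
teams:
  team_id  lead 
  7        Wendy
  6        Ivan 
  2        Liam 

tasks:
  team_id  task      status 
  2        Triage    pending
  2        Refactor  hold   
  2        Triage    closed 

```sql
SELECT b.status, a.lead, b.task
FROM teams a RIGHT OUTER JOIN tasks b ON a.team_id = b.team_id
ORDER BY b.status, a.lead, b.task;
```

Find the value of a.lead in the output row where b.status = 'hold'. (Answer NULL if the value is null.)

Liam

RIGHT JOIN keeps every row from `tasks`; unmatched rows get NULL for `teams`'s columns.
Matching on a.team_id = b.team_id.
- a[0] team_id=7 → no match.
- a[1] team_id=6 → no match.
- a[2] team_id=2 → 3 match(es) in b → 3 row(s).
- every b row matched at least one a row.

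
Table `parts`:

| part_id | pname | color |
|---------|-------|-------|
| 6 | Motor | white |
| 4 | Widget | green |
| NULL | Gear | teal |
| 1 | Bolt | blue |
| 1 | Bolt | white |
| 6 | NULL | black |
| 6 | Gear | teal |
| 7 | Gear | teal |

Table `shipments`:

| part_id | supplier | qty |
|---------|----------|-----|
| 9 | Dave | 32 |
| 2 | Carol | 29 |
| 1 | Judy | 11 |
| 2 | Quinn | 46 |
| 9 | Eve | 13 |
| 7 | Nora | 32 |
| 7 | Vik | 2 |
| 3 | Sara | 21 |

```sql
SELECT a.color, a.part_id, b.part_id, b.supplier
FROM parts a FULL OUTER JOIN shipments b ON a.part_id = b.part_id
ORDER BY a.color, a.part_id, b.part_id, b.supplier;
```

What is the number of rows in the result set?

14

FULL OUTER JOIN keeps every row from both sides; unmatched rows get NULL for the other side's columns.
Matching on a.part_id = b.part_id. A NULL in a compared column never satisfies the condition.
- a[0] part_id=6 → no match; kept with NULLs on the b side.
- a[1] part_id=4 → no match; kept with NULLs on the b side.
- a[2] part_id=NULL → no match; kept with NULLs on the b side.
- a[3] part_id=1 → 1 match(es) in b → 1 row(s).
- a[4] part_id=1 → 1 match(es) in b → 1 row(s).
- a[5] part_id=6 → no match; kept with NULLs on the b side.
- a[6] part_id=6 → no match; kept with NULLs on the b side.
- a[7] part_id=7 → 2 match(es) in b → 2 row(s).
- 5 b row(s) had no a match → kept, a columns NULL.
Total: 4 matched + 10 padded = 14 rows.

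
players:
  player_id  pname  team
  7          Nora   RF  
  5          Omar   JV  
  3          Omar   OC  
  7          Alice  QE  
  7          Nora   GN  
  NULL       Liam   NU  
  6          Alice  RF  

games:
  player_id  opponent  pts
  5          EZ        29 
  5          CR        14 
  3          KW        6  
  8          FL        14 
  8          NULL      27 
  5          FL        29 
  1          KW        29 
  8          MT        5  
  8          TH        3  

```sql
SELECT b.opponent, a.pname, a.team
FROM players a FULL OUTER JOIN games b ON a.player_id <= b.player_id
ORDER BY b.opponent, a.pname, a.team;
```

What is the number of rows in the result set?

FULL OUTER JOIN keeps every row from both sides; unmatched rows get NULL for the other side's columns.
Matching on a.player_id <= b.player_id. A NULL in a compared column never satisfies the condition.
- player_id=7: 4 matching b row(s), so 4 row(s) emitted.
- player_id=5: 7 matching b row(s), so 7 row(s) emitted.
- player_id=3: 8 matching b row(s), so 8 row(s) emitted.
- player_id=7: 4 matching b row(s), so 4 row(s) emitted.
- player_id=7: 4 matching b row(s), so 4 row(s) emitted.
- player_id=NULL: no b row matches, row kept with b columns NULL.
- player_id=6: 4 matching b row(s), so 4 row(s) emitted.
- plus 1 unmatched b row(s), each kept with NULL a columns.
Total: 31 matched + 2 padded = 33 rows.

33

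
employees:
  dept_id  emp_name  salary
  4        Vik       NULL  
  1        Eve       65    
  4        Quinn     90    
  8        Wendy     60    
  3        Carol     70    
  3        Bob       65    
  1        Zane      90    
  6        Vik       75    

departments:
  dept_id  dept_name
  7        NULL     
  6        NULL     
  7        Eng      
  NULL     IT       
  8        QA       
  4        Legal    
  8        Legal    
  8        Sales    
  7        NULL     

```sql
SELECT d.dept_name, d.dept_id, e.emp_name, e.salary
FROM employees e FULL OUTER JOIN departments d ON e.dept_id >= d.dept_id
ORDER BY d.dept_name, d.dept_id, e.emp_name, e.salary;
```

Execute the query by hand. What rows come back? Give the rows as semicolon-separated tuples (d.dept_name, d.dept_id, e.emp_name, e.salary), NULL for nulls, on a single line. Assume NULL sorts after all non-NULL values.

(Eng, 7, Wendy, 60); (IT, NULL, NULL, NULL); (Legal, 4, Quinn, 90); (Legal, 4, Vik, 75); (Legal, 4, Vik, NULL); (Legal, 4, Wendy, 60); (Legal, 8, Wendy, 60); (QA, 8, Wendy, 60); (Sales, 8, Wendy, 60); (NULL, 6, Vik, 75); (NULL, 6, Wendy, 60); (NULL, 7, Wendy, 60); (NULL, 7, Wendy, 60); (NULL, NULL, Bob, 65); (NULL, NULL, Carol, 70); (NULL, NULL, Eve, 65); (NULL, NULL, Zane, 90)

FULL OUTER JOIN keeps every row from both sides; unmatched rows get NULL for the other side's columns.
Matching on e.dept_id >= d.dept_id. A NULL in a compared column never satisfies the condition.
- e row (dept_id=4): matches 1 d row(s) → 1 output row(s).
- e row (dept_id=1): no match → kept, d columns NULL.
- e row (dept_id=4): matches 1 d row(s) → 1 output row(s).
- e row (dept_id=8): matches 8 d row(s) → 8 output row(s).
- e row (dept_id=3): no match → kept, d columns NULL.
- e row (dept_id=3): no match → kept, d columns NULL.
- e row (dept_id=1): no match → kept, d columns NULL.
- e row (dept_id=6): matches 2 d row(s) → 2 output row(s).
- plus 1 unmatched d row(s), each kept with NULL e columns.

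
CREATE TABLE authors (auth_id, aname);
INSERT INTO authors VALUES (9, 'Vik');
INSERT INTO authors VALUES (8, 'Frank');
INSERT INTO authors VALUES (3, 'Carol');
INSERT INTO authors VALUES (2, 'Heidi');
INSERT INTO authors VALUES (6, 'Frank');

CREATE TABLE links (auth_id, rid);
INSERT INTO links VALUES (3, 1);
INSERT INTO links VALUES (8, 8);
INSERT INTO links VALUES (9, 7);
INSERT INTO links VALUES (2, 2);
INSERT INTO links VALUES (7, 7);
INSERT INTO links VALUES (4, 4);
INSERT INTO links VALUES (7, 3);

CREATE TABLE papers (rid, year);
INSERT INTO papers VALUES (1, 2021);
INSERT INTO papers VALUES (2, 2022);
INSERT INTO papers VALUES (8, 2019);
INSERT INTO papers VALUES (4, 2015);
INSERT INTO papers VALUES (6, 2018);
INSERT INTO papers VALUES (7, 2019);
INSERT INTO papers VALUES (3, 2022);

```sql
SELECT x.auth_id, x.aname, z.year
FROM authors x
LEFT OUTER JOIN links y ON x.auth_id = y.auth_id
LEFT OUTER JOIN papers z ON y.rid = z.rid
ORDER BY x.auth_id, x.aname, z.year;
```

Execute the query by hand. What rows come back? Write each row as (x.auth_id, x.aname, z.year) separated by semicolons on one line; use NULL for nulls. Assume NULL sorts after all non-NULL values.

(2, Heidi, 2022); (3, Carol, 2021); (6, Frank, NULL); (8, Frank, 2019); (9, Vik, 2019)

Step 1 — x LEFT JOIN y on auth_id → 5 row(s).
Then LEFT JOIN `papers z` on rid: each of those 5 rows is kept; rows whose y.rid has no match in z get NULL for z's columns.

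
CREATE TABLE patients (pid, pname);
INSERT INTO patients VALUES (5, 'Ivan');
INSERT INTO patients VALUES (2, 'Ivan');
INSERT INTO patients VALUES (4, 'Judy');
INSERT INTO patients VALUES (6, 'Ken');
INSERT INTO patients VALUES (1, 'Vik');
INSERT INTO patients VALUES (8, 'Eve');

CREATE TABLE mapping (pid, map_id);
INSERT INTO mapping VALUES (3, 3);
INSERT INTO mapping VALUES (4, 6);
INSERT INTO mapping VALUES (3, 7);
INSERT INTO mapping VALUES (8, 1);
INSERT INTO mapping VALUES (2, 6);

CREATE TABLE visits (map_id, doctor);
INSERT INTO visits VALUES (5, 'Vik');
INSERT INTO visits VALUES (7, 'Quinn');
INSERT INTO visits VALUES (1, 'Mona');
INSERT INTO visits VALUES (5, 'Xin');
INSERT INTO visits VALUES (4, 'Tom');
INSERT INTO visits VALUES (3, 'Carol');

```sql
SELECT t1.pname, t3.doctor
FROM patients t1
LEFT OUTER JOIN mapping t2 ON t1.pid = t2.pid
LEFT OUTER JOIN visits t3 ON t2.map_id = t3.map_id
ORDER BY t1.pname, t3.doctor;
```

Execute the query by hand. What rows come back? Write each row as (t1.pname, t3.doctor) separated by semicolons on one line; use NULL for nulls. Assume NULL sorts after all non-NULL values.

(Eve, Mona); (Ivan, NULL); (Ivan, NULL); (Judy, NULL); (Ken, NULL); (Vik, NULL)

Joins associate left-to-right: patients LEFT JOIN mapping on pid gives 6 intermediate row(s).
Then LEFT JOIN `visits t3` on map_id: each of those 6 rows is kept; rows whose t2.map_id has no match in t3 get NULL for t3's columns.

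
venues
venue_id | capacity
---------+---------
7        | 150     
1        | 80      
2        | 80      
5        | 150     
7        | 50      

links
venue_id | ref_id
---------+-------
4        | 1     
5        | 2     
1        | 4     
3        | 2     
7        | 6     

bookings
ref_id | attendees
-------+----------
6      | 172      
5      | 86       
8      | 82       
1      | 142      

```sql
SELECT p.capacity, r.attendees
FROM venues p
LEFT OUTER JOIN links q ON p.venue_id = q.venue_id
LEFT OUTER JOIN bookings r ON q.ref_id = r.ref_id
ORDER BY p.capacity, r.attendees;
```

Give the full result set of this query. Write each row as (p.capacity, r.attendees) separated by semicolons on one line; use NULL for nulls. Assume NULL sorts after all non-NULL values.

(50, 172); (80, NULL); (80, NULL); (150, 172); (150, NULL)

Step 1 — p LEFT JOIN q on venue_id → 5 row(s).
Then LEFT JOIN `bookings r` on ref_id: each of those 5 rows is kept; rows whose q.ref_id has no match in r get NULL for r's columns.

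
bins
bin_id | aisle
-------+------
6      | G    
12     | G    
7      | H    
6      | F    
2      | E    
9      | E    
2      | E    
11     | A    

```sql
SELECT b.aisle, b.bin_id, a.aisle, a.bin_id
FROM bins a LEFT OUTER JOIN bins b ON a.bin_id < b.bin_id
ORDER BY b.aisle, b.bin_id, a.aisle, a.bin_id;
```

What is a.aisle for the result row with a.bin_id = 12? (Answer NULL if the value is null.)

G

LEFT JOIN keeps every row from `bins a`; unmatched rows get NULL for `bins b`'s columns.
Matching on a.bin_id < b.bin_id.
Matched pairs: 26; unmatched a rows kept: 1.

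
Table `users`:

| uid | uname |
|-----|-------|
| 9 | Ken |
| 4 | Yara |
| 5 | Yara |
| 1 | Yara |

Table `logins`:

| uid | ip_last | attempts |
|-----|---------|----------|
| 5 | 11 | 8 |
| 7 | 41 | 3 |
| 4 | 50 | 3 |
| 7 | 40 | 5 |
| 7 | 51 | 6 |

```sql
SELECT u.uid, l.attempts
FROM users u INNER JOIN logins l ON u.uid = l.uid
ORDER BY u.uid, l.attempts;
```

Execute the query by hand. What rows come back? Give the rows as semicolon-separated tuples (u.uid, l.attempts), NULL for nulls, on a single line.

(4, 3); (5, 8)

INNER JOIN keeps only pairs where the ON condition holds.
Matching on u.uid = l.uid.
- uid=9: no matching l row, dropped.
- uid=4: 1 matching l row(s), so 1 row(s) emitted.
- uid=5: 1 matching l row(s), so 1 row(s) emitted.
- uid=1: no matching l row, dropped.
After projecting and ordering:
u.uid | l.attempts
4 | 3
5 | 8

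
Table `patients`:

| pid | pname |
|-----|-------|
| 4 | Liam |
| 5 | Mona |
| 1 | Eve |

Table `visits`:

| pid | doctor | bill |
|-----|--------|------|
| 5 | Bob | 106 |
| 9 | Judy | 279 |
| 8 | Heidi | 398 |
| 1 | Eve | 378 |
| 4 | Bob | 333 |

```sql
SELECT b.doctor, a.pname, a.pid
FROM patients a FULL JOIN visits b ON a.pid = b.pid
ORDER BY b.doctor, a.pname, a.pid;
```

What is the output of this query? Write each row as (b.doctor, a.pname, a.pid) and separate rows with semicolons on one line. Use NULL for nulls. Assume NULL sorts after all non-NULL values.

FULL OUTER JOIN keeps every row from both sides; unmatched rows get NULL for the other side's columns.
Matching on a.pid = b.pid.
- a[0] pid=4 → 1 match(es) in b → 1 row(s).
- a[1] pid=5 → 1 match(es) in b → 1 row(s).
- a[2] pid=1 → 1 match(es) in b → 1 row(s).
- 2 b row(s) had no a match → kept, a columns NULL.
After projecting and ordering:
b.doctor | a.pname | a.pid
Bob | Liam | 4
Bob | Mona | 5
Eve | Eve | 1
Heidi | NULL | NULL
Judy | NULL | NULL

(Bob, Liam, 4); (Bob, Mona, 5); (Eve, Eve, 1); (Heidi, NULL, NULL); (Judy, NULL, NULL)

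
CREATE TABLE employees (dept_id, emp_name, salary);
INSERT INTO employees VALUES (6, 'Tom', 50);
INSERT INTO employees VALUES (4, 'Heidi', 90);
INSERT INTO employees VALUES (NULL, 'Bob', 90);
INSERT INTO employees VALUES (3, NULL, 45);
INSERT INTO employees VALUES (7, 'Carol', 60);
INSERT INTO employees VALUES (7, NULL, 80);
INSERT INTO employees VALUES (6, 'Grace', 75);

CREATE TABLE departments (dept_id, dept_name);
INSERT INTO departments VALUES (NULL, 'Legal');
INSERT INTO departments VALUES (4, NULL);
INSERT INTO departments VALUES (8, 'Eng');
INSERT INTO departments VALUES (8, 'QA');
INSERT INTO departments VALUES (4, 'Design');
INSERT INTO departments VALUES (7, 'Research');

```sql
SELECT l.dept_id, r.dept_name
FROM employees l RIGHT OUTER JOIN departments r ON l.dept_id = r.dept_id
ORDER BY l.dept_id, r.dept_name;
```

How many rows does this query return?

7

RIGHT JOIN keeps every row from `departments`; unmatched rows get NULL for `employees`'s columns.
Matching on l.dept_id = r.dept_id. A NULL in a compared column never satisfies the condition.
Matched pairs: 4; unmatched r rows kept: 3.
Total: 4 matched + 3 padded = 7 rows.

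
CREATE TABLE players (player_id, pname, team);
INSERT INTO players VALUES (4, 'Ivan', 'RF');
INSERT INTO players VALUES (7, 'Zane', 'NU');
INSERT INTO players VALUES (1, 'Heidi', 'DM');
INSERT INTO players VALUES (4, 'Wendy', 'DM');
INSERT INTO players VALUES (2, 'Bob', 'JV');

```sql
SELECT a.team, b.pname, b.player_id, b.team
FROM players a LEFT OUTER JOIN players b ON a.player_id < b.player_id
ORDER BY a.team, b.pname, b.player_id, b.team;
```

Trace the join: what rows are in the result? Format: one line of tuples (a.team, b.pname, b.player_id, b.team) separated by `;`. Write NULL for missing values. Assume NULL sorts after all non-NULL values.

(DM, Bob, 2, JV); (DM, Ivan, 4, RF); (DM, Wendy, 4, DM); (DM, Zane, 7, NU); (DM, Zane, 7, NU); (JV, Ivan, 4, RF); (JV, Wendy, 4, DM); (JV, Zane, 7, NU); (NU, NULL, NULL, NULL); (RF, Zane, 7, NU)

LEFT JOIN keeps every row from `players a`; unmatched rows get NULL for `players b`'s columns.
Matching on a.player_id < b.player_id.
Matched pairs: 9; unmatched a rows kept: 1.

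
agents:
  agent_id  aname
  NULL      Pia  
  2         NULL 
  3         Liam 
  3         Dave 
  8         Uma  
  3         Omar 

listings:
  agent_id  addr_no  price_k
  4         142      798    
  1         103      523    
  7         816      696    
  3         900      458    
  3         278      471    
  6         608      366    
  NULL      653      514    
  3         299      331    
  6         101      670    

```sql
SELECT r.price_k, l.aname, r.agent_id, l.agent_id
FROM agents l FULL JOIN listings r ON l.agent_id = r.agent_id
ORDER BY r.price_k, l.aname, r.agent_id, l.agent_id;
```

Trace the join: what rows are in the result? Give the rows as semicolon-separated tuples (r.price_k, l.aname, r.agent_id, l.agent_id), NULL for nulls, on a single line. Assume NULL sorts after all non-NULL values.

(331, Dave, 3, 3); (331, Liam, 3, 3); (331, Omar, 3, 3); (366, NULL, 6, NULL); (458, Dave, 3, 3); (458, Liam, 3, 3); (458, Omar, 3, 3); (471, Dave, 3, 3); (471, Liam, 3, 3); (471, Omar, 3, 3); (514, NULL, NULL, NULL); (523, NULL, 1, NULL); (670, NULL, 6, NULL); (696, NULL, 7, NULL); (798, NULL, 4, NULL); (NULL, Pia, NULL, NULL); (NULL, Uma, NULL, 8); (NULL, NULL, NULL, 2)

FULL OUTER JOIN keeps every row from both sides; unmatched rows get NULL for the other side's columns.
Matching on l.agent_id = r.agent_id. A NULL in a compared column never satisfies the condition.
Matched pairs: 9; unmatched l rows kept: 3; unmatched r rows kept: 6.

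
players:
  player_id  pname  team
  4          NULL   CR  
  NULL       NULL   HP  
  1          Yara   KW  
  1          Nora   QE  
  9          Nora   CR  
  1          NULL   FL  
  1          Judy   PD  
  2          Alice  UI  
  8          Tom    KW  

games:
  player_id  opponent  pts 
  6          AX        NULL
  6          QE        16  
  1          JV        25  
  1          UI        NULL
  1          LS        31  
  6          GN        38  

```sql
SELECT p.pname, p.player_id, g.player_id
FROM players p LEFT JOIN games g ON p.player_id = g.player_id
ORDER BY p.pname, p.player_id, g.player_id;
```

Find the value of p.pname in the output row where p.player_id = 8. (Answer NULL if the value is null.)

Tom

LEFT JOIN keeps every row from `players`; unmatched rows get NULL for `games`'s columns.
Matching on p.player_id = g.player_id. A NULL in a compared column never satisfies the condition.
- player_id=4: no g row matches, row kept with g columns NULL.
- player_id=NULL: no g row matches, row kept with g columns NULL.
- player_id=1: 3 matching g row(s), so 3 row(s) emitted.
- player_id=1: 3 matching g row(s), so 3 row(s) emitted.
- player_id=9: no g row matches, row kept with g columns NULL.
- player_id=1: 3 matching g row(s), so 3 row(s) emitted.
- player_id=1: 3 matching g row(s), so 3 row(s) emitted.
- player_id=2: no g row matches, row kept with g columns NULL.
- player_id=8: no g row matches, row kept with g columns NULL.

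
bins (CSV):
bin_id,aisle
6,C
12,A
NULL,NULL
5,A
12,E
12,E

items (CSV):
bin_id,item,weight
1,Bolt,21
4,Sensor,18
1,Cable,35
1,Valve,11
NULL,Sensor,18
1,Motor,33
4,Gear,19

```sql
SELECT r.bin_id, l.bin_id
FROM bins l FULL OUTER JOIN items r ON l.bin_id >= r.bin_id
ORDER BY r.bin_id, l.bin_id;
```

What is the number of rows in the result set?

FULL OUTER JOIN keeps every row from both sides; unmatched rows get NULL for the other side's columns.
Matching on l.bin_id >= r.bin_id. A NULL in a compared column never satisfies the condition.
- bin_id=6: 6 matching r row(s), so 6 row(s) emitted.
- bin_id=12: 6 matching r row(s), so 6 row(s) emitted.
- bin_id=NULL: no r row matches, row kept with r columns NULL.
- bin_id=5: 6 matching r row(s), so 6 row(s) emitted.
- bin_id=12: 6 matching r row(s), so 6 row(s) emitted.
- bin_id=12: 6 matching r row(s), so 6 row(s) emitted.
- 1 r row(s) had no l match → kept, l columns NULL.
Total: 30 matched + 2 padded = 32 rows.

32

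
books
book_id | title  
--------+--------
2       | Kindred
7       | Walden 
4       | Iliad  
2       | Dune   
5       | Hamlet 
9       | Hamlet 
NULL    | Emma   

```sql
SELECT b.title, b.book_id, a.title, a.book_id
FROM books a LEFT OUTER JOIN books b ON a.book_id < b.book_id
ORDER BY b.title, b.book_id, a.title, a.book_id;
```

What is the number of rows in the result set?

LEFT JOIN keeps every row from `books a`; unmatched rows get NULL for `books b`'s columns.
Matching on a.book_id < b.book_id. A NULL in a compared column never satisfies the condition.
Matched pairs: 14; unmatched a rows kept: 2.
Total: 14 matched + 2 padded = 16 rows.

16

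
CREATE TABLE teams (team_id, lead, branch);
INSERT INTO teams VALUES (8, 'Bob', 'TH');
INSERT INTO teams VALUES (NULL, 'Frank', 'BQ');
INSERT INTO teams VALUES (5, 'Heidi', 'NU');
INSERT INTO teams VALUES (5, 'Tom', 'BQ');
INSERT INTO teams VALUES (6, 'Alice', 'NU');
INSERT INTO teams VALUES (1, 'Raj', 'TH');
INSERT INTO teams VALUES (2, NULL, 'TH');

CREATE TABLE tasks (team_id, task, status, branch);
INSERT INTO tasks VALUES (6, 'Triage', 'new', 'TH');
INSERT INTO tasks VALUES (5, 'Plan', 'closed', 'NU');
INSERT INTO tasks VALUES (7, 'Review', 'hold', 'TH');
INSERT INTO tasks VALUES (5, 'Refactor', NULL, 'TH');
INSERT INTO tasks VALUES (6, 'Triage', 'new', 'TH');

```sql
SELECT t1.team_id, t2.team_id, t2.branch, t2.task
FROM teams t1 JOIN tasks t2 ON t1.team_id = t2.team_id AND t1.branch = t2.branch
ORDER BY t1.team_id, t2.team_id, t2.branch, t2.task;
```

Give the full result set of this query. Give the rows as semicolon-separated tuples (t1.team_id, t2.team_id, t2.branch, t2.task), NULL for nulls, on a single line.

(5, 5, NU, Plan)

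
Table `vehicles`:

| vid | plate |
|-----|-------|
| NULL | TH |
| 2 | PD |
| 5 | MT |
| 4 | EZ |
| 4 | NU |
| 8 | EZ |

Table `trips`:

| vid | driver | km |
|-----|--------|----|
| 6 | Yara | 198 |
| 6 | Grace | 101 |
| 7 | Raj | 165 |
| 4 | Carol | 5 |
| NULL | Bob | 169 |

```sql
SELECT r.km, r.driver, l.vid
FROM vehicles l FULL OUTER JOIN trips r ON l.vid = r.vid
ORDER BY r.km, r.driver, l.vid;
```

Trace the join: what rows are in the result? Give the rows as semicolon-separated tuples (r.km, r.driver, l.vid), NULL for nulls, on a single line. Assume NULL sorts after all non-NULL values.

FULL OUTER JOIN keeps every row from both sides; unmatched rows get NULL for the other side's columns.
Matching on l.vid = r.vid. A NULL in a compared column never satisfies the condition.
- l (vid=NULL) has no partner → padded with NULL.
- l (vid=2) has no partner → padded with NULL.
- l (vid=5) has no partner → padded with NULL.
- l (vid=4) pairs with 1 row(s) of r.
- l (vid=4) pairs with 1 row(s) of r.
- l (vid=8) has no partner → padded with NULL.
- 4 row(s) from r found no l partner → padded with NULL.
After projecting and ordering:
r.km | r.driver | l.vid
5 | Carol | 4
5 | Carol | 4
101 | Grace | NULL
165 | Raj | NULL
169 | Bob | NULL
198 | Yara | NULL
NULL | NULL | 2
NULL | NULL | 5
NULL | NULL | 8
NULL | NULL | NULL

(5, Carol, 4); (5, Carol, 4); (101, Grace, NULL); (165, Raj, NULL); (169, Bob, NULL); (198, Yara, NULL); (NULL, NULL, 2); (NULL, NULL, 5); (NULL, NULL, 8); (NULL, NULL, NULL)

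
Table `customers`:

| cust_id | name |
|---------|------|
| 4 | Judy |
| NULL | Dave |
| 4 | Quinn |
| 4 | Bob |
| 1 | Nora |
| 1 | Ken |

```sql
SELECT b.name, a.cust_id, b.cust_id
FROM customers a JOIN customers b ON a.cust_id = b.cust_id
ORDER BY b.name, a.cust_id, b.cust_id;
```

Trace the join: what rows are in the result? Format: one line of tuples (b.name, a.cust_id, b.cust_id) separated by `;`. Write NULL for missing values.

INNER JOIN keeps only pairs where the ON condition holds.
Matching on a.cust_id = b.cust_id. A NULL in a compared column never satisfies the condition.
Matched pairs: 13.

(Bob, 4, 4); (Bob, 4, 4); (Bob, 4, 4); (Judy, 4, 4); (Judy, 4, 4); (Judy, 4, 4); (Ken, 1, 1); (Ken, 1, 1); (Nora, 1, 1); (Nora, 1, 1); (Quinn, 4, 4); (Quinn, 4, 4); (Quinn, 4, 4)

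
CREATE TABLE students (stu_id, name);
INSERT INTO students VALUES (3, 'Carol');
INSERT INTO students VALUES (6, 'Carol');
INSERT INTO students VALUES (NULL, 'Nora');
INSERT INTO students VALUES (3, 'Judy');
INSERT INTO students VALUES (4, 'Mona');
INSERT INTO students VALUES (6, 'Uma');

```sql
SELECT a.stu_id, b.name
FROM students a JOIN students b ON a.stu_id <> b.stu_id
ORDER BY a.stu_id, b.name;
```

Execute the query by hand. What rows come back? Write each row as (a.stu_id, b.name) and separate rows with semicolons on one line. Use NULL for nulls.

(3, Carol); (3, Carol); (3, Mona); (3, Mona); (3, Uma); (3, Uma); (4, Carol); (4, Carol); (4, Judy); (4, Uma); (6, Carol); (6, Carol); (6, Judy); (6, Judy); (6, Mona); (6, Mona)

INNER JOIN keeps only pairs where the ON condition holds.
Matching on a.stu_id <> b.stu_id. A NULL in a compared column never satisfies the condition.
Matched pairs: 16.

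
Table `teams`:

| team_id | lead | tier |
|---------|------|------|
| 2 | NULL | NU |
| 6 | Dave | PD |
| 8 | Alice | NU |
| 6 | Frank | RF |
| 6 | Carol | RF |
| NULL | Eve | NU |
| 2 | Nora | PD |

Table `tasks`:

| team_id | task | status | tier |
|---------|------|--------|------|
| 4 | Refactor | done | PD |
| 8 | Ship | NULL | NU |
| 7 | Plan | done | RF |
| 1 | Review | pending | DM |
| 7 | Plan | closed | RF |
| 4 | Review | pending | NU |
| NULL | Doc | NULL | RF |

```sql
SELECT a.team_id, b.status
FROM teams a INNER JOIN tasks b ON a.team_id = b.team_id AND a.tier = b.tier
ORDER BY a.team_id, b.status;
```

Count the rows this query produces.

1

INNER JOIN keeps only pairs where the ON condition holds.
Matching on a.team_id = b.team_id AND a.tier = b.tier. A NULL in a compared column never satisfies the condition.
- a (team_id=2, tier=NU) has no partner → excluded.
- a (team_id=6, tier=PD) has no partner → excluded.
- a (team_id=8, tier=NU) pairs with 1 row(s) of b.
- a (team_id=6, tier=RF) has no partner → excluded.
- a (team_id=6, tier=RF) has no partner → excluded.
- a (team_id=NULL, tier=NU) has no partner → excluded.
- a (team_id=2, tier=PD) has no partner → excluded.
Total: 1 rows.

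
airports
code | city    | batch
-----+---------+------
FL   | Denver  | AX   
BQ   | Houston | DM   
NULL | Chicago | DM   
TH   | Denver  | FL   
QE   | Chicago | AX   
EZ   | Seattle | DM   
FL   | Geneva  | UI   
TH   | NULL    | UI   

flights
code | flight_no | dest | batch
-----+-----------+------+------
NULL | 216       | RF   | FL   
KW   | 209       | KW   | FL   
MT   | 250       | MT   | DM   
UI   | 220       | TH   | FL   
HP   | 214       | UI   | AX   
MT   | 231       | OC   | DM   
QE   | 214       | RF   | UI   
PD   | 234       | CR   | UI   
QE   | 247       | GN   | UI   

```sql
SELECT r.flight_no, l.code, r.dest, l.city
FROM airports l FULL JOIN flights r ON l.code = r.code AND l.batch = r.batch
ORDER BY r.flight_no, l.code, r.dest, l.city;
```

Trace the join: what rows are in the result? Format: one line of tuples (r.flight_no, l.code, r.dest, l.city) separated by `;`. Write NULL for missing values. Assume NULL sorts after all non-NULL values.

(209, NULL, KW, NULL); (214, NULL, RF, NULL); (214, NULL, UI, NULL); (216, NULL, RF, NULL); (220, NULL, TH, NULL); (231, NULL, OC, NULL); (234, NULL, CR, NULL); (247, NULL, GN, NULL); (250, NULL, MT, NULL); (NULL, BQ, NULL, Houston); (NULL, EZ, NULL, Seattle); (NULL, FL, NULL, Denver); (NULL, FL, NULL, Geneva); (NULL, QE, NULL, Chicago); (NULL, TH, NULL, Denver); (NULL, TH, NULL, NULL); (NULL, NULL, NULL, Chicago)

FULL OUTER JOIN keeps every row from both sides; unmatched rows get NULL for the other side's columns.
Matching on l.code = r.code AND l.batch = r.batch. A NULL in a compared column never satisfies the condition.
- l row (code=FL, batch=AX): no match → kept, r columns NULL.
- l row (code=BQ, batch=DM): no match → kept, r columns NULL.
- l row (code=NULL, batch=DM): no match → kept, r columns NULL.
- l row (code=TH, batch=FL): no match → kept, r columns NULL.
- l row (code=QE, batch=AX): no match → kept, r columns NULL.
- l row (code=EZ, batch=DM): no match → kept, r columns NULL.
- l row (code=FL, batch=UI): no match → kept, r columns NULL.
- l row (code=TH, batch=UI): no match → kept, r columns NULL.
- plus 9 unmatched r row(s), each kept with NULL l columns.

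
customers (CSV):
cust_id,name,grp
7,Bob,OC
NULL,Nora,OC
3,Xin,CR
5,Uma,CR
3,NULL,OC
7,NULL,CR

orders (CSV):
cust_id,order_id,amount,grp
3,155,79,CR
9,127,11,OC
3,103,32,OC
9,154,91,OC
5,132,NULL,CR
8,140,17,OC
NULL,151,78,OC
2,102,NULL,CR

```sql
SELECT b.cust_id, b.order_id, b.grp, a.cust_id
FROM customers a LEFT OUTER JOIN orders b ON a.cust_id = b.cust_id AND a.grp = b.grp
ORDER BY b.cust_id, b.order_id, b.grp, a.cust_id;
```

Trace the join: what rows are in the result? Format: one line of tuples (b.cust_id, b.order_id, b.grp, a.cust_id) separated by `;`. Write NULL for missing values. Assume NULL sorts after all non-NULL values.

(3, 103, OC, 3); (3, 155, CR, 3); (5, 132, CR, 5); (NULL, NULL, NULL, 7); (NULL, NULL, NULL, 7); (NULL, NULL, NULL, NULL)

LEFT JOIN keeps every row from `customers`; unmatched rows get NULL for `orders`'s columns.
Matching on a.cust_id = b.cust_id AND a.grp = b.grp. A NULL in a compared column never satisfies the condition.
- a (cust_id=7, grp=OC) has no partner → padded with NULL.
- a (cust_id=NULL, grp=OC) has no partner → padded with NULL.
- a (cust_id=3, grp=CR) pairs with 1 row(s) of b.
- a (cust_id=5, grp=CR) pairs with 1 row(s) of b.
- a (cust_id=3, grp=OC) pairs with 1 row(s) of b.
- a (cust_id=7, grp=CR) has no partner → padded with NULL.
After projecting and ordering:
b.cust_id | b.order_id | b.grp | a.cust_id
3 | 103 | OC | 3
3 | 155 | CR | 3
5 | 132 | CR | 5
NULL | NULL | NULL | 7
NULL | NULL | NULL | 7
NULL | NULL | NULL | NULL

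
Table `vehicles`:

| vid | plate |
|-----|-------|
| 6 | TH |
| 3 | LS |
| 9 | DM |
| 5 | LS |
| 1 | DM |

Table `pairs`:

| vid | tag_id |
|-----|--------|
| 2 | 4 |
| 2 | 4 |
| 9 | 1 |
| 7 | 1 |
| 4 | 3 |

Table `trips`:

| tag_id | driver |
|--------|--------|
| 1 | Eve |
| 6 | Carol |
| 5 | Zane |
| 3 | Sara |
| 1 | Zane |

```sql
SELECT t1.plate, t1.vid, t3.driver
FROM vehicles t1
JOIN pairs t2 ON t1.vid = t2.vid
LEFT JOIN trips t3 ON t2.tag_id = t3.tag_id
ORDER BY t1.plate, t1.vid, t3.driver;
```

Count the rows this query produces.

Step 1 — t1 INNER JOIN t2 on vid → 1 row(s).
Then LEFT JOIN `trips t3` on tag_id: each of those 1 rows is kept; rows whose t2.tag_id has no match in t3 get NULL for t3's columns.
Result: 2 row(s).

2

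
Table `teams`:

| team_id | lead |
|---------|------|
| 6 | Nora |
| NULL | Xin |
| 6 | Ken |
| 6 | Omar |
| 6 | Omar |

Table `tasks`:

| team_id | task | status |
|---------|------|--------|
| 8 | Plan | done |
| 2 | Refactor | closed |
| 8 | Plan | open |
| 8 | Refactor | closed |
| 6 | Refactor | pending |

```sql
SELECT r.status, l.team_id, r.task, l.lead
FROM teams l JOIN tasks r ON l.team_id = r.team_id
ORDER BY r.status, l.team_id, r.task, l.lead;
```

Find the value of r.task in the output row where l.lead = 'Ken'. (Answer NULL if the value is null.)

Refactor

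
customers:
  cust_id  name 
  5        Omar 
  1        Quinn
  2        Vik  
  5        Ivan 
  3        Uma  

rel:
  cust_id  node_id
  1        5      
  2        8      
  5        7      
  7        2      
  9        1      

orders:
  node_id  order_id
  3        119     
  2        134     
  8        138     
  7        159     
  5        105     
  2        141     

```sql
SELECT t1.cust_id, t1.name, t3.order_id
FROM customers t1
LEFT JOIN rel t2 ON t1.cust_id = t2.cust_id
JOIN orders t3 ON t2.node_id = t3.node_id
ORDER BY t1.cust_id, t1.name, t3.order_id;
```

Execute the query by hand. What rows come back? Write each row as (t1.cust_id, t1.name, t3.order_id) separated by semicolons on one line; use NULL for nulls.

(1, Quinn, 105); (2, Vik, 138); (5, Ivan, 159); (5, Omar, 159)

Step 1 — t1 LEFT JOIN t2 on cust_id → 5 row(s).
Then INNER JOIN `orders t3` on node_id: keep only rows whose t2.node_id appears in t3.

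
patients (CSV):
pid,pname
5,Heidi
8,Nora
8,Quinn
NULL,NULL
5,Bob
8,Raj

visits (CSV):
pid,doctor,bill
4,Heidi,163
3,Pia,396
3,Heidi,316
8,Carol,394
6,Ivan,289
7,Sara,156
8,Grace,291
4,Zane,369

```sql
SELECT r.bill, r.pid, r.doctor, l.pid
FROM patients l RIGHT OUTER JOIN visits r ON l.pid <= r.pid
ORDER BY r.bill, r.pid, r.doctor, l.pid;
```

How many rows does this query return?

18

RIGHT JOIN keeps every row from `visits`; unmatched rows get NULL for `patients`'s columns.
Matching on l.pid <= r.pid. A NULL in a compared column never satisfies the condition.
- l row (pid=5): matches 4 r row(s) → 4 output row(s).
- l row (pid=8): matches 2 r row(s) → 2 output row(s).
- l row (pid=8): matches 2 r row(s) → 2 output row(s).
- l row (pid=NULL): no match.
- l row (pid=5): matches 4 r row(s) → 4 output row(s).
- l row (pid=8): matches 2 r row(s) → 2 output row(s).
- plus 4 unmatched r row(s), each kept with NULL l columns.
Total: 14 matched + 4 padded = 18 rows.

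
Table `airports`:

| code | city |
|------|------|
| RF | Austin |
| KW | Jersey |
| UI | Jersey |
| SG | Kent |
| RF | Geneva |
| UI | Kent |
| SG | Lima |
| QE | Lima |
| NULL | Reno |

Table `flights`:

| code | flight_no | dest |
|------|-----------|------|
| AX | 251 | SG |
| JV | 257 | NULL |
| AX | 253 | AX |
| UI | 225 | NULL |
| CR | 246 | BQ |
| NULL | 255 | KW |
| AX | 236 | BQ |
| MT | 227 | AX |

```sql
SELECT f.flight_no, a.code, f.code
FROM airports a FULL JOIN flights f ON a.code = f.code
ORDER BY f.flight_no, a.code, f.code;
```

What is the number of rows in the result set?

16

FULL OUTER JOIN keeps every row from both sides; unmatched rows get NULL for the other side's columns.
Matching on a.code = f.code. A NULL in a compared column never satisfies the condition.
- a (code=RF) has no partner → padded with NULL.
- a (code=KW) has no partner → padded with NULL.
- a (code=UI) pairs with 1 row(s) of f.
- a (code=SG) has no partner → padded with NULL.
- a (code=RF) has no partner → padded with NULL.
- a (code=UI) pairs with 1 row(s) of f.
- a (code=SG) has no partner → padded with NULL.
- a (code=QE) has no partner → padded with NULL.
- a (code=NULL) has no partner → padded with NULL.
- 7 row(s) from f found no a partner → padded with NULL.
Total: 2 matched + 14 padded = 16 rows.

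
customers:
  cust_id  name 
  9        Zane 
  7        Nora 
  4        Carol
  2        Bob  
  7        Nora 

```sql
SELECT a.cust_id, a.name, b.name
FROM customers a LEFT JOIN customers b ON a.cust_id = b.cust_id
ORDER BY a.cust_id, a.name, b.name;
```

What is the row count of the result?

7

LEFT JOIN keeps every row from `customers a`; unmatched rows get NULL for `customers b`'s columns.
Matching on a.cust_id = b.cust_id.
Matched pairs: 7; unmatched a rows kept: 0.
Total: 7 rows.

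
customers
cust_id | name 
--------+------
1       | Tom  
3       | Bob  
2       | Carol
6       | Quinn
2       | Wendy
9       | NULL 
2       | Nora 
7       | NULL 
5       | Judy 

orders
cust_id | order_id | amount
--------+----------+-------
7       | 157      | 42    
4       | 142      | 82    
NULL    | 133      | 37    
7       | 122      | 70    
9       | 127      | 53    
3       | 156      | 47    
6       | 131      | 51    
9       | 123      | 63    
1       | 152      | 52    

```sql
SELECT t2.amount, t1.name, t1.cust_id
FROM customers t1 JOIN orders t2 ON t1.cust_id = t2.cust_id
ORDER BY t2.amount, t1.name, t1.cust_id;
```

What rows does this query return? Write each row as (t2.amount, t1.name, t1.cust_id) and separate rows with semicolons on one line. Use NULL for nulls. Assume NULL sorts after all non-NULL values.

(42, NULL, 7); (47, Bob, 3); (51, Quinn, 6); (52, Tom, 1); (53, NULL, 9); (63, NULL, 9); (70, NULL, 7)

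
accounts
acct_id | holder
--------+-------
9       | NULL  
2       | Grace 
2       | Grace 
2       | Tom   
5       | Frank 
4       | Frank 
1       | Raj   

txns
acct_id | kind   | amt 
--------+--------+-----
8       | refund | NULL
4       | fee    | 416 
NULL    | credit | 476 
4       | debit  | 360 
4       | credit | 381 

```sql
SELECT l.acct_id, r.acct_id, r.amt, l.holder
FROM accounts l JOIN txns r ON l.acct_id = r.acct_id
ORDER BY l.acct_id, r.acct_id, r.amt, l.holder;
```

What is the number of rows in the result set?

INNER JOIN keeps only pairs where the ON condition holds.
Matching on l.acct_id = r.acct_id. A NULL in a compared column never satisfies the condition.
- l row (acct_id=9): no match → dropped.
- l row (acct_id=2): no match → dropped.
- l row (acct_id=2): no match → dropped.
- l row (acct_id=2): no match → dropped.
- l row (acct_id=5): no match → dropped.
- l row (acct_id=4): matches 3 r row(s) → 3 output row(s).
- l row (acct_id=1): no match → dropped.
Total: 3 rows.

3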